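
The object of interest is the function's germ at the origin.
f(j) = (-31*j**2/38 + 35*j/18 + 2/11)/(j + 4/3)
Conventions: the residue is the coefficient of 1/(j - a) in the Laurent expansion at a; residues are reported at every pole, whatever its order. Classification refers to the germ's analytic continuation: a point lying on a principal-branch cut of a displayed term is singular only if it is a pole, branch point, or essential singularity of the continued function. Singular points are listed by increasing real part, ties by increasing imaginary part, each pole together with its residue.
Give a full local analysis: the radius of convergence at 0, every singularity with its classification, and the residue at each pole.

Radius of convergence at 0: 4/3.
At -4/3: a pole of order 1; residue -21788/5643.

Denominator factor (j + 4/3): pole of order 1 at -4/3, modulus 4/3.
The radius of convergence is the smallest modulus among the singular points: 4/3.
At the order-1 pole -4/3 set g(j) = (j - (-4/3))*f(j) = -31*j**2/38 + 35*j/18 + 2/11.
Simple pole: residue = g(a) at a = -4/3, which is -21788/5643.


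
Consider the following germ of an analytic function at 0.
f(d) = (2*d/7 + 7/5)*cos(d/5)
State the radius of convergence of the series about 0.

The radius of convergence is infinite.

The factor cos(d/5) is entire and contributes no finite singular point.
The polynomial part has no poles.
No finite singular points: the Taylor series at 0 converges everywhere.


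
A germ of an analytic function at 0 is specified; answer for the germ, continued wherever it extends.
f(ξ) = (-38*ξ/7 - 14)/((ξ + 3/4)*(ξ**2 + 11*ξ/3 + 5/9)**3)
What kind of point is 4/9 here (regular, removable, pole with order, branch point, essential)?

The point is a regular point.

Denominator factors: ξ + 3/4 = 43/36 at ξ = 4/9; ξ**2 + 11*ξ/3 + 5/9 = 193/81 at ξ = 4/9 — none vanishes.
So the germ continues analytically to 4/9.


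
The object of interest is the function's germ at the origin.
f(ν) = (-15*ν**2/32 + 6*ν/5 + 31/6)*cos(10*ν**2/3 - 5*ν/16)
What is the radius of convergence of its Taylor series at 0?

The radius of convergence is infinite.

The factor cos(10*ν**2/3 - 5*ν/16) is entire and contributes no finite singular point.
The polynomial part has no poles.
No finite singular points: the Taylor series at 0 converges everywhere.


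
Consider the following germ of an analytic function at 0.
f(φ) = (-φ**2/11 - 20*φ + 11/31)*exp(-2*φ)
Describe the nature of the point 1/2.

The point is a regular point.

There is no denominator, hence no pole anywhere.
The factor exp(-2*φ) is entire.
So the germ continues analytically to 1/2.


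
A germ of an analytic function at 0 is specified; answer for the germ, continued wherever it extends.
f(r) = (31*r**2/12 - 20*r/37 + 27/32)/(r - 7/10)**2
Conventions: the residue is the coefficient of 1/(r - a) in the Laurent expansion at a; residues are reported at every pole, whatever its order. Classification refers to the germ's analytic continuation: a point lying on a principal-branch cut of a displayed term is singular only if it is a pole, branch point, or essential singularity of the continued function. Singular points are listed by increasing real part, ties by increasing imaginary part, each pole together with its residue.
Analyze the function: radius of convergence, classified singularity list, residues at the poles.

Radius of convergence at 0: 7/10.
At 7/10: a pole of order 2; residue 6829/2220.

Denominator factor (r - 7/10)^2: pole of order 2 at 7/10, modulus 7/10.
The radius of convergence is the smallest modulus among the singular points: 7/10.
At the order-2 pole 7/10 set g(r) = (r - (7/10))^2*f(r) = 31*r**2/12 - 20*r/37 + 27/32.
Order-2 pole: residue = g'(a); g'(7/10) = 6829/2220, so the residue is 6829/2220.


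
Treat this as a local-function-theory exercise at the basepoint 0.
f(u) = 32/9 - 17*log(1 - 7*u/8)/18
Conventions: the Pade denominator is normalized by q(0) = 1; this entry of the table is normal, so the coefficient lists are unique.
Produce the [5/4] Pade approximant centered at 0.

The Pade approximant has numerator coefficients [32/9, -7889/1296, 68257/20736, -5929/10368, 69629/7962624, 40817/53084160]; denominator coefficients [1, -35/18, 245/192, -245/768, 1715/73728].

Taylor coefficients needed (expand at 0): a_0 = 32/9, a_1 = 119/144, a_2 = 833/2304, a_3 = 5831/27648, a_4 = 40817/294912, a_5 = 285719/2949120, a_6 = 2000033/28311552, a_7 = 2000033/37748736, a_8 = 98001617/2415919104, a_9 = 686011319/21743271936.
Write the denominator as Q(u) = 1 + q1*u + q2*u^2 + q3*u^3 + q4*u^4. Requiring Q*f - P = O(u^10) with deg P <= 5 kills the coefficients of u^6..u^9 in Q*f:
  u^6: a_6 + q1*a_5 + q2*a_4 + q3*a_3 + q4*a_2 = 0, i.e. 2000033/28311552 + (285719/2949120)*q1 + (40817/294912)*q2 + (5831/27648)*q3 + (833/2304)*q4 = 0.
  u^7: a_7 + q1*a_6 + q2*a_5 + q3*a_4 + q4*a_3 = 0, i.e. 2000033/37748736 + (2000033/28311552)*q1 + (285719/2949120)*q2 + (40817/294912)*q3 + (5831/27648)*q4 = 0.
  u^8: a_8 + q1*a_7 + q2*a_6 + q3*a_5 + q4*a_4 = 0, i.e. 98001617/2415919104 + (2000033/37748736)*q1 + (2000033/28311552)*q2 + (285719/2949120)*q3 + (40817/294912)*q4 = 0.
  u^9: a_9 + q1*a_8 + q2*a_7 + q3*a_6 + q4*a_5 = 0, i.e. 686011319/21743271936 + (98001617/2415919104)*q1 + (2000033/37748736)*q2 + (2000033/28311552)*q3 + (285719/2949120)*q4 = 0.
Solving this linear system: q1 = -35/18, q2 = 245/192, q3 = -245/768, q4 = 1715/73728.
The numerator is Q*f truncated at degree 5: P0 = a_0 = 32/9; P1 = a_1 + q1*a_0 = -7889/1296; P2 = a_2 + q1*a_1 + q2*a_0 = 68257/20736; P3 = a_3 + q1*a_2 + q2*a_1 + q3*a_0 = -5929/10368; P4 = a_4 + q1*a_3 + q2*a_2 + q3*a_1 + q4*a_0 = 69629/7962624; P5 = a_5 + q1*a_4 + q2*a_3 + q3*a_2 + q4*a_1 = 40817/53084160.


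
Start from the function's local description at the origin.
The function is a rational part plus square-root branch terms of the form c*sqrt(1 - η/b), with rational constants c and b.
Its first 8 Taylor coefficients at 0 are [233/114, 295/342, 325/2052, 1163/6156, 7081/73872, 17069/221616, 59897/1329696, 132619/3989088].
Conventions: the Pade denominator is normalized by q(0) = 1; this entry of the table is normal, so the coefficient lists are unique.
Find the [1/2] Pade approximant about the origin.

The Pade approximant has numerator coefficients [233/114, 408217/196650]; denominator coefficients [1, 1024/1725, -679/2070].

Taylor coefficients needed (read off): a_0 = 233/114, a_1 = 295/342, a_2 = 325/2052, a_3 = 1163/6156.
Write the denominator as Q(η) = 1 + q1*η + q2*η^2. Requiring Q*f - P = O(η^4) with deg P <= 1 kills the coefficients of η^2..η^3 in Q*f:
  η^2: a_2 + q1*a_1 + q2*a_0 = 0, i.e. 325/2052 + (295/342)*q1 + (233/114)*q2 = 0.
  η^3: a_3 + q1*a_2 + q2*a_1 = 0, i.e. 1163/6156 + (325/2052)*q1 + (295/342)*q2 = 0.
Solving this linear system: q1 = 1024/1725, q2 = -679/2070.
The numerator is Q*f truncated at degree 1: P0 = a_0 = 233/114; P1 = a_1 + q1*a_0 = 408217/196650.


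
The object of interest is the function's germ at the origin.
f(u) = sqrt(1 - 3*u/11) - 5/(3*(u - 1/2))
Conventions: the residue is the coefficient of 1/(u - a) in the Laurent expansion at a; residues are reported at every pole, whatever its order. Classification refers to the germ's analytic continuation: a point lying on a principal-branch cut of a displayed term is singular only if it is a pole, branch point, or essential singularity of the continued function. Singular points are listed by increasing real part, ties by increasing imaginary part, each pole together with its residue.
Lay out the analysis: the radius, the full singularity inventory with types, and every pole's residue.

Radius of convergence at 0: 1/2.
At 1/2: a pole of order 1; residue -5/3.
At 11/3: an algebraic (square-root) branch point.

Denominator factor (u - 1/2): pole of order 1 at 1/2, modulus 1/2.
Branch term (1)*sqrt(1 - u/(11/3)): its argument vanishes at u = 11/3, a square-root branch point, modulus 11/3.
The radius of convergence is the smallest modulus among the singular points: 1/2.
The branch term is analytic at 1/2 and contributes nothing to the residue; only the rational part matters.
At the order-1 pole 1/2 set g(u) = (u - (1/2))*(rational part) = -5/3.
Simple pole: residue = g(a) at a = 1/2, which is -5/3.
List the singular points by increasing real part (a conjugate pair: the negative imaginary part first).


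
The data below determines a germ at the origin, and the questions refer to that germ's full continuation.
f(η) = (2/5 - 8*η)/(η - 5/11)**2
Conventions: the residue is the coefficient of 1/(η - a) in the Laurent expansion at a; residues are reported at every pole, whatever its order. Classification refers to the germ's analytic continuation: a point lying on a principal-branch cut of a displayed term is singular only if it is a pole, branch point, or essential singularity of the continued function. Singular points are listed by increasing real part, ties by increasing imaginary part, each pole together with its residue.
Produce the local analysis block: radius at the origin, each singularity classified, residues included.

Denominator factor (η - 5/11)^2: pole of order 2 at 5/11, modulus 5/11.
The radius of convergence is the smallest modulus among the singular points: 5/11.
At the order-2 pole 5/11 set g(η) = (η - (5/11))^2*f(η) = 2/5 - 8*η.
Order-2 pole: residue = g'(a); g'(5/11) = -8, so the residue is -8.

Radius of convergence at 0: 5/11.
At 5/11: a pole of order 2; residue -8.


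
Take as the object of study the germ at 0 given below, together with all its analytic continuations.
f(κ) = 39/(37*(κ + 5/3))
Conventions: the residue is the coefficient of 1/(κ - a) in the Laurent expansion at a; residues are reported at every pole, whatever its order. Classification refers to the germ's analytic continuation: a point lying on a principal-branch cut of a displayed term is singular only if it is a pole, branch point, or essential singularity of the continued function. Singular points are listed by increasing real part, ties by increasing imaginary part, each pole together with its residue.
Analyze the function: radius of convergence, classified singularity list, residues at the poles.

Radius of convergence at 0: 5/3.
At -5/3: a pole of order 1; residue 39/37.

Denominator factor (κ + 5/3): pole of order 1 at -5/3, modulus 5/3.
The radius of convergence is the smallest modulus among the singular points: 5/3.
At the order-1 pole -5/3 set g(κ) = (κ - (-5/3))*f(κ) = 39/37.
Simple pole: residue = g(a) at a = -5/3, which is 39/37.


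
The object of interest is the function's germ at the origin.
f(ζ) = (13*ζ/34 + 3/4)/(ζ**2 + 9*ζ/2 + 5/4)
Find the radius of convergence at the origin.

The radius of convergence is 9/4 - (1/4)*sqrt(61).

Denominator factor (ζ**2 + 9*ζ/2 + 5/4): discriminant 61/4, real irrational roots -9/4 + (1/4)*sqrt(61) and -9/4 - (1/4)*sqrt(61); poles of order 1, moduli 9/4 - (1/4)*sqrt(61) and 9/4 + (1/4)*sqrt(61).
The radius of convergence is the smallest modulus among the singular points: 9/4 - (1/4)*sqrt(61).


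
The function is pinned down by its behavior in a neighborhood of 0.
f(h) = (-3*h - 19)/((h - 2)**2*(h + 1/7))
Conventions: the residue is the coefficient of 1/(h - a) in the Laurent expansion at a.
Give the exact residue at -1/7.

At the order-1 pole -1/7 set g(h) = (h - (-1/7))*f(h) = (-3*h - 19)/(h - 2)**2.
Simple pole: residue = g(a) at a = -1/7, which is -182/45.

The residue is -182/45.


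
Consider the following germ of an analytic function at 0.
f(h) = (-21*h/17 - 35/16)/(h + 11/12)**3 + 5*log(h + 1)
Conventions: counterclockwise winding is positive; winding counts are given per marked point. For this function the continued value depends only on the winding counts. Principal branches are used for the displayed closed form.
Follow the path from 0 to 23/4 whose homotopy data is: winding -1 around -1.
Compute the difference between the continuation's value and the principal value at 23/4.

Continued minus principal equals -(10)*pi*i.

The rational part is single-valued and drops out of the difference; each branch term changes only by its own monodromy.
(5)*log(1 - h/(-1)): each positive loop around -1 adds 2*pi*i to the log, so winding -1 contributes (5)*(-1)*2*pi*i = -(10)*pi*i.
Summing the contributions at h = 23/4 gives -(10)*pi*i.


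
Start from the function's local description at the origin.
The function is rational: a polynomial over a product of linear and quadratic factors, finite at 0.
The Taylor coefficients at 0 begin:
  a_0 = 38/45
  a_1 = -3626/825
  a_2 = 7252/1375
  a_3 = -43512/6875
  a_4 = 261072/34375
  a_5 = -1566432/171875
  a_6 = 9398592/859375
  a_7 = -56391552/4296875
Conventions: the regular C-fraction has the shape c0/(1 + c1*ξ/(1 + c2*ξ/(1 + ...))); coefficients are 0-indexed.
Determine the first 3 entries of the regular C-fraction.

Taylor coefficients (read off): a_0 = 38/45, a_1 = -3626/825, a_2 = 7252/1375.
c0 = a_0 = 38/45. Peel one level at a time: if S = 1 + c*ξ/S' with S'(0) = 1, then c is the ξ-coefficient of S and S' = c*ξ/(S - 1).
S_1 = c0/f = 1 + (5439/1045)*ξ + (4552443/218405)*ξ^2 + ...; c1 = 5439/1045.
S_2 = c1*ξ/(S_1 - 1) = 1 + (-837/209)*ξ + ...; c2 = -837/209.

The regular C-fraction coefficients are [38/45, 5439/1045, -837/209].


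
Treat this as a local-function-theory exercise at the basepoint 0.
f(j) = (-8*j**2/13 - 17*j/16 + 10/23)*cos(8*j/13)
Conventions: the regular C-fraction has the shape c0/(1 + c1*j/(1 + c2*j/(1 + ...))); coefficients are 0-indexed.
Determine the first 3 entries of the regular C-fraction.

The regular C-fraction coefficients are [10/23, 391/160, -32779609/10572640].

Taylor coefficients (expand at 0): a_0 = 10/23, a_1 = -17/16, a_2 = -2712/3887.
c0 = a_0 = 10/23. Peel one level at a time: if S = 1 + c*j/S' with S'(0) = 1, then c is the j-coefficient of S and S' = c*j/(S - 1).
S_1 = c0/f = 1 + (391/160)*j + (32779609/4326400)*j^2 + ...; c1 = 391/160.
S_2 = c1*j/(S_1 - 1) = 1 + (-32779609/10572640)*j + ...; c2 = -32779609/10572640.


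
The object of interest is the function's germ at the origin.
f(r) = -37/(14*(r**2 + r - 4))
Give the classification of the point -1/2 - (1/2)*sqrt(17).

The denominator factor r**2 + r - 4 vanishes at -1/2 - (1/2)*sqrt(17) and appears to the power 1; the numerator there equals -37/14, nonzero, and no other factor vanishes.
Hence a pole whose order is the multiplicity, 1.

The point is a pole of order 1.


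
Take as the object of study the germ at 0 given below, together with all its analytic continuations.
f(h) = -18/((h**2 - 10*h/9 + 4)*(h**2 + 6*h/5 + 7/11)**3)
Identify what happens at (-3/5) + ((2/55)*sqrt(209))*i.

The denominator factor h**2 + 6*h/5 + 7/11 vanishes at (-3/5) + ((2/55)*sqrt(209))*i and appears to the power 3; the numerator there equals -18, nonzero, and no other factor vanishes.
Hence a pole whose order is the multiplicity, 3.

The point is a pole of order 3.


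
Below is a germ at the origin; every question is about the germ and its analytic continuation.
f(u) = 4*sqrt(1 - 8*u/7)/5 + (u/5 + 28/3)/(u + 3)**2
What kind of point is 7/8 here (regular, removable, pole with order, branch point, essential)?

The term (4/5)*sqrt(1 - u/(7/8)) has argument 1 - 7/8/(7/8) = 0 at 7/8: a square-root (algebraic, two-sheeted) branch point; the remaining terms are analytic or single-valued there.

The point is an algebraic (square-root) branch point.


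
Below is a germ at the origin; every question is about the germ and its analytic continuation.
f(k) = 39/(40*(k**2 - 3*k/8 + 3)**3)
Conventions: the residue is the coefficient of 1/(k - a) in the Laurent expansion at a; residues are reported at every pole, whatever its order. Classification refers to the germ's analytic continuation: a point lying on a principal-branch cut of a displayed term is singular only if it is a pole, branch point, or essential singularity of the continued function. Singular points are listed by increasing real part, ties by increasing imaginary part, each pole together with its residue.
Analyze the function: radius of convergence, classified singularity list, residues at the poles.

Denominator factor (k**2 - 3*k/8 + 3)^3: discriminant -759/64, complex-conjugate roots (3/16) + ((1/16)*sqrt(759))*i and (3/16) - ((1/16)*sqrt(759))*i; poles of order 3, moduli sqrt(3) and sqrt(3).
The radius of convergence is the smallest modulus among the singular points: sqrt(3).
The factor k**2 - 3*k/8 + 3 splits as (k - a)(k - a') with a = (3/16) - ((1/16)*sqrt(759))*i, a' = (3/16) + ((1/16)*sqrt(759))*i. At the order-3 pole a set g(k) = (k - a)^3*f(k) = [39/40] / (k - a')^3.
Order-3 pole: residue = g''(a)/2; g''((3/16) - ((1/16)*sqrt(759))*i) = ((212992/242914155)*sqrt(759))*i, so the residue is ((106496/242914155)*sqrt(759))*i.
The factor k**2 - 3*k/8 + 3 splits as (k - a)(k - a') with a = (3/16) + ((1/16)*sqrt(759))*i, a' = (3/16) - ((1/16)*sqrt(759))*i. At the order-3 pole a set g(k) = (k - a)^3*f(k) = [39/40] / (k - a')^3.
Order-3 pole: residue = g''(a)/2; g''((3/16) + ((1/16)*sqrt(759))*i) = -((212992/242914155)*sqrt(759))*i, so the residue is -((106496/242914155)*sqrt(759))*i.
List the singular points by increasing real part (a conjugate pair: the negative imaginary part first).

Radius of convergence at 0: sqrt(3).
At (3/16) - ((1/16)*sqrt(759))*i: a pole of order 3; residue ((106496/242914155)*sqrt(759))*i.
At (3/16) + ((1/16)*sqrt(759))*i: a pole of order 3; residue -((106496/242914155)*sqrt(759))*i.


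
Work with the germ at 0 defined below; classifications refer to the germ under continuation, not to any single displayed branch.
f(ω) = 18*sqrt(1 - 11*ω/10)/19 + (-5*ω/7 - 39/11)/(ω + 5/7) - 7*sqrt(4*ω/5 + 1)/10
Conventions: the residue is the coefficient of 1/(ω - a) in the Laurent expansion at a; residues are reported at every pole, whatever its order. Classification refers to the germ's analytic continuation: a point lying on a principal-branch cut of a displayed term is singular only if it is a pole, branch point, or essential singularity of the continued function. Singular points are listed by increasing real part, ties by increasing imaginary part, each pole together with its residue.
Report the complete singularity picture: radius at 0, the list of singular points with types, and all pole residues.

Denominator factor (ω + 5/7): pole of order 1 at -5/7, modulus 5/7.
Branch term (18/19)*sqrt(1 - ω/(10/11)): its argument vanishes at ω = 10/11, a square-root branch point, modulus 10/11.
Branch term (-7/10)*sqrt(1 - ω/(-5/4)): its argument vanishes at ω = -5/4, a square-root branch point, modulus 5/4.
The radius of convergence is the smallest modulus among the singular points: 5/7.
The branch terms are analytic at -5/7 and contribute nothing to the residue; only the rational part matters.
At the order-1 pole -5/7 set g(ω) = (ω - (-5/7))*(rational part) = -5*ω/7 - 39/11.
Simple pole: residue = g(a) at a = -5/7, which is -1636/539.
List the singular points by increasing real part (a conjugate pair: the negative imaginary part first).

Radius of convergence at 0: 5/7.
At -5/4: an algebraic (square-root) branch point.
At -5/7: a pole of order 1; residue -1636/539.
At 10/11: an algebraic (square-root) branch point.


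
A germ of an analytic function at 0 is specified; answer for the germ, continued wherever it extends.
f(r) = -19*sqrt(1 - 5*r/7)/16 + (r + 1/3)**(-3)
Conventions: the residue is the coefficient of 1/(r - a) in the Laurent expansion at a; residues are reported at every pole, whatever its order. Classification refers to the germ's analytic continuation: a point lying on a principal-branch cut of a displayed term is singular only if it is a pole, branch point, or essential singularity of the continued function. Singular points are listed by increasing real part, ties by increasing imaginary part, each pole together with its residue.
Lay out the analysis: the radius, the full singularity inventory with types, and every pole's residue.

Denominator factor (r + 1/3)^3: pole of order 3 at -1/3, modulus 1/3.
Branch term (-19/16)*sqrt(1 - r/(7/5)): its argument vanishes at r = 7/5, a square-root branch point, modulus 7/5.
The radius of convergence is the smallest modulus among the singular points: 1/3.
The branch term is analytic at -1/3 and contributes nothing to the residue; only the rational part matters.
At the order-3 pole -1/3 set g(r) = (r - (-1/3))^3*(rational part) = 1.
Order-3 pole: residue = g''(a)/2; g''(-1/3) = 0, so the residue is 0.
List the singular points by increasing real part (a conjugate pair: the negative imaginary part first).

Radius of convergence at 0: 1/3.
At -1/3: a pole of order 3; residue 0.
At 7/5: an algebraic (square-root) branch point.


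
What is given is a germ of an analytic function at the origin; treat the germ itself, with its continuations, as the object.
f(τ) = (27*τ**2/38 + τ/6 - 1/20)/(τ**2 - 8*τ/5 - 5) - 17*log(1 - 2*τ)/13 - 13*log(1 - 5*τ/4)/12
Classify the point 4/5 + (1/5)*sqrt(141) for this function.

The denominator factor τ**2 - 8*τ/5 - 5 vanishes at 4/5 + (1/5)*sqrt(141) and appears to the power 1; the numerator there equals 25909/5700 + (743/2850)*sqrt(141), nonzero, and no other factor vanishes.
The branch terms are analytic at this point.
Hence a pole whose order is the multiplicity, 1.

The point is a pole of order 1.


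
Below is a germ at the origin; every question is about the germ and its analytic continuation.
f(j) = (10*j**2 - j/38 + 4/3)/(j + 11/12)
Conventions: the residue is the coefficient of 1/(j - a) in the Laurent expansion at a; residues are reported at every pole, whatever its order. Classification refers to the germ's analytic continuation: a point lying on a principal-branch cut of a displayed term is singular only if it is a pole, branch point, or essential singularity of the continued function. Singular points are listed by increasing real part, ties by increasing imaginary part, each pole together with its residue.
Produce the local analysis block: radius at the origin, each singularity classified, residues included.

Denominator factor (j + 11/12): pole of order 1 at -11/12, modulus 11/12.
The radius of convergence is the smallest modulus among the singular points: 11/12.
At the order-1 pole -11/12 set g(j) = (j - (-11/12))*f(j) = 10*j**2 - j/38 + 4/3.
Simple pole: residue = g(a) at a = -11/12, which is 1669/171.

Radius of convergence at 0: 11/12.
At -11/12: a pole of order 1; residue 1669/171.


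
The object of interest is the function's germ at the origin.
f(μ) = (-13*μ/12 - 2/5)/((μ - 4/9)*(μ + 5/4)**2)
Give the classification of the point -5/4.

The point is a pole of order 2.

The denominator factor μ + 5/4 vanishes at -5/4 and appears to the power 2; the numerator there equals 229/240, nonzero, and no other factor vanishes.
Hence a pole whose order is the multiplicity, 2.


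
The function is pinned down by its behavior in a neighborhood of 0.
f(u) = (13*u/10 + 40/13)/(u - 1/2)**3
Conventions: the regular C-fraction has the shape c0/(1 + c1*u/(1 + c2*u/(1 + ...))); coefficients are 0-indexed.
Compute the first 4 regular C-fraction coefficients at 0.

The regular C-fraction coefficients are [-320/13, -2569/400, 2354161/1027600, -8011652800/6047839609].

Taylor coefficients (expand at 0): a_0 = -320/13, a_1 = -10276/65, a_2 = -42456/65, a_3 = -144224/65.
c0 = a_0 = -320/13. Peel one level at a time: if S = 1 + c*u/S' with S'(0) = 1, then c is the u-coefficient of S and S' = c*u/(S - 1).
S_1 = c0/f = 1 + (-2569/400)*u + (2354161/160000)*u^2 + ...; c1 = -2569/400.
S_2 = c1*u/(S_1 - 1) = 1 + (2354161/1027600)*u + (20029132/6599761)*u^2 + ...; c2 = 2354161/1027600.
S_3 = c2*u/(S_2 - 1) = 1 + (-8011652800/6047839609)*u + ...; c3 = -8011652800/6047839609.


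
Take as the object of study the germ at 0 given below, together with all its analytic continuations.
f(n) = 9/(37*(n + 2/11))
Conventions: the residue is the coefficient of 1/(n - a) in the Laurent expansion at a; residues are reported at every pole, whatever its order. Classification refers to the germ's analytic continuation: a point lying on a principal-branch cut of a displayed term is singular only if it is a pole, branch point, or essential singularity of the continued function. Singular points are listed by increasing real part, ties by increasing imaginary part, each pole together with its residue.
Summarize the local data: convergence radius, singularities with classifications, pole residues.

Denominator factor (n + 2/11): pole of order 1 at -2/11, modulus 2/11.
The radius of convergence is the smallest modulus among the singular points: 2/11.
At the order-1 pole -2/11 set g(n) = (n - (-2/11))*f(n) = 9/37.
Simple pole: residue = g(a) at a = -2/11, which is 9/37.

Radius of convergence at 0: 2/11.
At -2/11: a pole of order 1; residue 9/37.


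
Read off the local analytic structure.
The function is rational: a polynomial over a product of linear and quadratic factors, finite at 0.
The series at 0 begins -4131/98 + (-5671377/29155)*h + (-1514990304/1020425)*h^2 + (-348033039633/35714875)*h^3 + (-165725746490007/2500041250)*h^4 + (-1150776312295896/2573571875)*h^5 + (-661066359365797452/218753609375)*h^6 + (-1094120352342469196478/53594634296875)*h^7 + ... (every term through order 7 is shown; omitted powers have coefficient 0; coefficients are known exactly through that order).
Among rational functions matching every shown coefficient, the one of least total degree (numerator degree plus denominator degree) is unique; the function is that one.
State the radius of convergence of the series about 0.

No rational of total degree below 5 reproduces all 8 coefficients; solving the [1/4] Pade equations on them gives f(h) = (2*h/17 - 17/2)/((h + 7/9)**2*(h**2 - 12*h/5 + 1/3)), whose expansion matches every shown term.
Denominator factor (h**2 - 12*h/5 + 1/3): discriminant 332/75, real irrational roots 6/5 + (1/15)*sqrt(249) and 6/5 - (1/15)*sqrt(249); poles of order 1, moduli 6/5 + (1/15)*sqrt(249) and 6/5 - (1/15)*sqrt(249).
Denominator factor (h + 7/9)^2: pole of order 2 at -7/9, modulus 7/9.
The radius of convergence is the smallest modulus among the singular points: 6/5 - (1/15)*sqrt(249).

The radius of convergence is 6/5 - (1/15)*sqrt(249).


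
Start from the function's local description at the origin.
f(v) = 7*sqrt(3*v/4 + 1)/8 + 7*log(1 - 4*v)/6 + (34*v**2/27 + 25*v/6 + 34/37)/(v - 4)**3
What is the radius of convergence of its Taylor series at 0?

The radius of convergence is 1/4.

Denominator factor (v - 4)^3: pole of order 3 at 4, modulus 4.
Branch term (7/8)*sqrt(1 - v/(-4/3)): its argument vanishes at v = -4/3, a square-root branch point, modulus 4/3.
Branch term (7/6)*log(1 - v/(1/4)): its argument vanishes at v = 1/4, a logarithmic branch point, modulus 1/4.
The radius of convergence is the smallest modulus among the singular points: 1/4.


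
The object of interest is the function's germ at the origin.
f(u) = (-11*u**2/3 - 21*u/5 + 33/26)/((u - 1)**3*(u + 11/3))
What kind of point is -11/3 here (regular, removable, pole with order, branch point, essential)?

The point is a pole of order 1.

The denominator factor u + 11/3 vanishes at -11/3 and appears to the power 1; the numerator there equals -114521/3510, nonzero, and no other factor vanishes.
Hence a pole whose order is the multiplicity, 1.


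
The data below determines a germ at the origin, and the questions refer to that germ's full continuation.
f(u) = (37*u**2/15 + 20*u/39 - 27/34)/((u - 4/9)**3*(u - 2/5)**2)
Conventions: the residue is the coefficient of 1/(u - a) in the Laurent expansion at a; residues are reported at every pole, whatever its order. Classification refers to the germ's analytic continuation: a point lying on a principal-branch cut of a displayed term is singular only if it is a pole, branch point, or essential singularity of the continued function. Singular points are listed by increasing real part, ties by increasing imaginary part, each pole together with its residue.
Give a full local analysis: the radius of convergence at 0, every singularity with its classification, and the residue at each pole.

Radius of convergence at 0: 2/5.
At 2/5: a pole of order 2; residue 856345365/7072.
At 4/9: a pole of order 3; residue -856345365/7072.

Denominator factor (u - 2/5)^2: pole of order 2 at 2/5, modulus 2/5.
Denominator factor (u - 4/9)^3: pole of order 3 at 4/9, modulus 4/9.
The radius of convergence is the smallest modulus among the singular points: 2/5.
At the order-2 pole 2/5 set g(u) = (u - (2/5))^2*f(u) = (37*u**2/15 + 20*u/39 - 27/34)/(u - 4/9)**3.
Order-2 pole: residue = g'(a); g'(2/5) = 856345365/7072, so the residue is 856345365/7072.
At the order-3 pole 4/9 set g(u) = (u - (4/9))^3*f(u) = (37*u**2/15 + 20*u/39 - 27/34)/(u - 2/5)**2.
Order-3 pole: residue = g''(a)/2; g''(4/9) = -856345365/3536, so the residue is -856345365/7072.
List the singular points by increasing real part (a conjugate pair: the negative imaginary part first).


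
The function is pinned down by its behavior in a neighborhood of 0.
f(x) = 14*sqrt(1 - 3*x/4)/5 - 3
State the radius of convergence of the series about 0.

Branch term (14/5)*sqrt(1 - x/(4/3)): its argument vanishes at x = 4/3, a square-root branch point, modulus 4/3.
The radius of convergence is the smallest modulus among the singular points: 4/3.

The radius of convergence is 4/3.


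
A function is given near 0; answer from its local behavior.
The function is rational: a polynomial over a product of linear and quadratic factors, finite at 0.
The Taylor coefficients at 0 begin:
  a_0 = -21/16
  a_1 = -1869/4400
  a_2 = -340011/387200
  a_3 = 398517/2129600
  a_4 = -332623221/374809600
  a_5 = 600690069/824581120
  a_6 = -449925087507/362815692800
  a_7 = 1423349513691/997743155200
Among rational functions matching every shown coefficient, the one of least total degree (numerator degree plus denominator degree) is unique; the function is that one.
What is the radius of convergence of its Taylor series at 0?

The radius of convergence is -4/11 + (6/77)*sqrt(210).

No rational of total degree below 3 reproduces all 8 coefficients; solving the [1/2] Pade equations on them gives f(κ) = (36*κ/25 + 3/2)/(κ**2 - 8*κ/11 - 8/7), whose expansion matches every shown term.
Denominator factor (κ**2 - 8*κ/11 - 8/7): discriminant 4320/847, real irrational roots 4/11 + (6/77)*sqrt(210) and 4/11 - (6/77)*sqrt(210); poles of order 1, moduli 4/11 + (6/77)*sqrt(210) and -4/11 + (6/77)*sqrt(210).
The radius of convergence is the smallest modulus among the singular points: -4/11 + (6/77)*sqrt(210).


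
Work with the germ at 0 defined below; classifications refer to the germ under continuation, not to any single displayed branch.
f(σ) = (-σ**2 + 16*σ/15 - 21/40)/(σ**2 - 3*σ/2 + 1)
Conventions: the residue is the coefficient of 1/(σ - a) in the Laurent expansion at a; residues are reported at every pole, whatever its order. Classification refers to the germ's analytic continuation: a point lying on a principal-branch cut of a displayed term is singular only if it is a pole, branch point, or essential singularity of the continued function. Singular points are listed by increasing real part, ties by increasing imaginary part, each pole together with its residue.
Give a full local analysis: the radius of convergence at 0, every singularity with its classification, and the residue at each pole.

Denominator factor (σ**2 - 3*σ/2 + 1): discriminant -7/4, complex-conjugate roots (3/4) + ((1/4)*sqrt(7))*i and (3/4) - ((1/4)*sqrt(7))*i; poles of order 1, moduli 1 and 1.
The radius of convergence is the smallest modulus among the singular points: 1.
The factor σ**2 - 3*σ/2 + 1 splits as (σ - a)(σ - a') with a = (3/4) - ((1/4)*sqrt(7))*i, a' = (3/4) + ((1/4)*sqrt(7))*i. At the order-1 pole a set g(σ) = (σ - a)*f(σ) = [-σ**2 + 16*σ/15 - 21/40] / (σ - a').
Simple pole: residue = g(a) at a = (3/4) - ((1/4)*sqrt(7))*i, which is (-13/60) + ((3/70)*sqrt(7))*i.
The factor σ**2 - 3*σ/2 + 1 splits as (σ - a)(σ - a') with a = (3/4) + ((1/4)*sqrt(7))*i, a' = (3/4) - ((1/4)*sqrt(7))*i. At the order-1 pole a set g(σ) = (σ - a)*f(σ) = [-σ**2 + 16*σ/15 - 21/40] / (σ - a').
Simple pole: residue = g(a) at a = (3/4) + ((1/4)*sqrt(7))*i, which is (-13/60) - ((3/70)*sqrt(7))*i.
List the singular points by increasing real part (a conjugate pair: the negative imaginary part first).

Radius of convergence at 0: 1.
At (3/4) - ((1/4)*sqrt(7))*i: a pole of order 1; residue (-13/60) + ((3/70)*sqrt(7))*i.
At (3/4) + ((1/4)*sqrt(7))*i: a pole of order 1; residue (-13/60) - ((3/70)*sqrt(7))*i.


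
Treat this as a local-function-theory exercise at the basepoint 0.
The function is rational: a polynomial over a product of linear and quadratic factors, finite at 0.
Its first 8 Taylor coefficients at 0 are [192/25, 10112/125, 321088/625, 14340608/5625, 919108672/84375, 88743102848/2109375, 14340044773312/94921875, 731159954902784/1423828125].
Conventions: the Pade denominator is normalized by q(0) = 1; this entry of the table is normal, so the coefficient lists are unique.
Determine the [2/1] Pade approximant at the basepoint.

The Pade approximant has numerator coefficients [192/25, 80492672/1881375, 3169006144/28220625]; denominator coefficients [1, -224072/45153].

Taylor coefficients needed (read off): a_0 = 192/25, a_1 = 10112/125, a_2 = 321088/625, a_3 = 14340608/5625.
Write the denominator as Q(y) = 1 + q1*y. Requiring Q*f - P = O(y^4) with deg P <= 2 kills the coefficients of y^3..y^3 in Q*f:
  y^3: a_3 + q1*a_2 = 0, i.e. 14340608/5625 + (321088/625)*q1 = 0.
Solving this linear system: q1 = -224072/45153.
The numerator is Q*f truncated at degree 2: P0 = a_0 = 192/25; P1 = a_1 + q1*a_0 = 80492672/1881375; P2 = a_2 + q1*a_1 = 3169006144/28220625.


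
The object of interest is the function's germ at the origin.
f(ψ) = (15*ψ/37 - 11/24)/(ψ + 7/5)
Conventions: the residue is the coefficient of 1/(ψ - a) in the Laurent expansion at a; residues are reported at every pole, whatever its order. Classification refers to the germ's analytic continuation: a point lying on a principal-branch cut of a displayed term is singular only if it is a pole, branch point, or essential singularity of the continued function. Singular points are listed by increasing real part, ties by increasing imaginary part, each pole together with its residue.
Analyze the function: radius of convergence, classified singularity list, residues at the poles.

Radius of convergence at 0: 7/5.
At -7/5: a pole of order 1; residue -911/888.

Denominator factor (ψ + 7/5): pole of order 1 at -7/5, modulus 7/5.
The radius of convergence is the smallest modulus among the singular points: 7/5.
At the order-1 pole -7/5 set g(ψ) = (ψ - (-7/5))*f(ψ) = 15*ψ/37 - 11/24.
Simple pole: residue = g(a) at a = -7/5, which is -911/888.


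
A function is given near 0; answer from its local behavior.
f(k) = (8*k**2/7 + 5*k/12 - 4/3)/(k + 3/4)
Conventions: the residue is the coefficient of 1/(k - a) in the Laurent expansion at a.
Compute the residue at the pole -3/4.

At the order-1 pole -3/4 set g(k) = (k - (-3/4))*f(k) = 8*k**2/7 + 5*k/12 - 4/3.
Simple pole: residue = g(a) at a = -3/4, which is -337/336.

The residue is -337/336.


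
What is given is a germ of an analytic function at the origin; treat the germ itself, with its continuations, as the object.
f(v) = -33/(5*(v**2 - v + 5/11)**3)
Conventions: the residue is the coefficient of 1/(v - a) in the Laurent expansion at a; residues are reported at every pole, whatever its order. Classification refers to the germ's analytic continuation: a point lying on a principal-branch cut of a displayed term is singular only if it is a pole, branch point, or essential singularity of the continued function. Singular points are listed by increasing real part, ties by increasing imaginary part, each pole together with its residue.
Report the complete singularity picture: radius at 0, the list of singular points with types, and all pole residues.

Denominator factor (v**2 - v + 5/11)^3: discriminant -9/11, complex-conjugate roots (1/2) + ((3/22)*sqrt(11))*i and (1/2) - ((3/22)*sqrt(11))*i; poles of order 3, moduli (1/11)*sqrt(55) and (1/11)*sqrt(55).
The radius of convergence is the smallest modulus among the singular points: (1/11)*sqrt(55).
The factor v**2 - v + 5/11 splits as (v - a)(v - a') with a = (1/2) - ((3/22)*sqrt(11))*i, a' = (1/2) + ((3/22)*sqrt(11))*i. At the order-3 pole a set g(v) = (v - a)^3*f(v) = [-33/5] / (v - a')^3.
Order-3 pole: residue = g''(a)/2; g''((1/2) - ((3/22)*sqrt(11))*i) = -((5324/135)*sqrt(11))*i, so the residue is -((2662/135)*sqrt(11))*i.
The factor v**2 - v + 5/11 splits as (v - a)(v - a') with a = (1/2) + ((3/22)*sqrt(11))*i, a' = (1/2) - ((3/22)*sqrt(11))*i. At the order-3 pole a set g(v) = (v - a)^3*f(v) = [-33/5] / (v - a')^3.
Order-3 pole: residue = g''(a)/2; g''((1/2) + ((3/22)*sqrt(11))*i) = ((5324/135)*sqrt(11))*i, so the residue is ((2662/135)*sqrt(11))*i.
List the singular points by increasing real part (a conjugate pair: the negative imaginary part first).

Radius of convergence at 0: (1/11)*sqrt(55).
At (1/2) - ((3/22)*sqrt(11))*i: a pole of order 3; residue -((2662/135)*sqrt(11))*i.
At (1/2) + ((3/22)*sqrt(11))*i: a pole of order 3; residue ((2662/135)*sqrt(11))*i.


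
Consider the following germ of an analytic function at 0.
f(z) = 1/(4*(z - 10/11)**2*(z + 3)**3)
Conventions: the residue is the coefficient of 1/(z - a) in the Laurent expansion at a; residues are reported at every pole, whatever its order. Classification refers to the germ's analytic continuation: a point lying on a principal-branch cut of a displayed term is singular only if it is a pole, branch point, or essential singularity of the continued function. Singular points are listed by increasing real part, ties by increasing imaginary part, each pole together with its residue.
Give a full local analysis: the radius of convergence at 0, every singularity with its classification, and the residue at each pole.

Denominator factor (z + 3)^3: pole of order 3 at -3, modulus 3.
Denominator factor (z - 10/11)^2: pole of order 2 at 10/11, modulus 10/11.
The radius of convergence is the smallest modulus among the singular points: 10/11.
At the order-3 pole -3 set g(z) = (z - (-3))^3*f(z) = 1/(4*(z - 10/11)**2).
Order-3 pole: residue = g''(a)/2; g''(-3) = 43923/6837602, so the residue is 43923/13675204.
At the order-2 pole 10/11 set g(z) = (z - (10/11))^2*f(z) = 1/(4*(z + 3)**3).
Order-2 pole: residue = g'(a); g'(10/11) = -43923/13675204, so the residue is -43923/13675204.
List the singular points by increasing real part (a conjugate pair: the negative imaginary part first).

Radius of convergence at 0: 10/11.
At -3: a pole of order 3; residue 43923/13675204.
At 10/11: a pole of order 2; residue -43923/13675204.


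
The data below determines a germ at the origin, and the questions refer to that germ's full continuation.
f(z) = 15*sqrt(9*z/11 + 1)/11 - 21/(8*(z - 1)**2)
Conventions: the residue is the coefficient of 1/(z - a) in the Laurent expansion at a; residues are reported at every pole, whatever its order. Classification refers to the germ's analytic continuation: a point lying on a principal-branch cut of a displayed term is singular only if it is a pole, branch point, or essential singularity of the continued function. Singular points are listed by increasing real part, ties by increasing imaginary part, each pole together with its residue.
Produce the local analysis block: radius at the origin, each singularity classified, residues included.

Denominator factor (z - 1)^2: pole of order 2 at 1, modulus 1.
Branch term (15/11)*sqrt(1 - z/(-11/9)): its argument vanishes at z = -11/9, a square-root branch point, modulus 11/9.
The radius of convergence is the smallest modulus among the singular points: 1.
The branch term is analytic at 1 and contributes nothing to the residue; only the rational part matters.
At the order-2 pole 1 set g(z) = (z - (1))^2*(rational part) = -21/8.
Order-2 pole: residue = g'(a); g'(1) = 0, so the residue is 0.
List the singular points by increasing real part (a conjugate pair: the negative imaginary part first).

Radius of convergence at 0: 1.
At -11/9: an algebraic (square-root) branch point.
At 1: a pole of order 2; residue 0.


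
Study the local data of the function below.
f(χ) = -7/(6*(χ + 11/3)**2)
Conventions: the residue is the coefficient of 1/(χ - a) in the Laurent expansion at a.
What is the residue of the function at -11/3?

At the order-2 pole -11/3 set g(χ) = (χ - (-11/3))^2*f(χ) = -7/6.
Order-2 pole: residue = g'(a); g'(-11/3) = 0, so the residue is 0.

The residue is 0.
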